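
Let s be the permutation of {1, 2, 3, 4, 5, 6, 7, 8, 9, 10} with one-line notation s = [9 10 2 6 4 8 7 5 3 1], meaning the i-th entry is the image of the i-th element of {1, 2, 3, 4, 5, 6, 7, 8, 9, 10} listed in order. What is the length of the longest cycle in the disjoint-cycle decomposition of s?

Decomposing into disjoint cycles gives (1 9 3 2 10)(4 6 8 5); the longest has length 5.

5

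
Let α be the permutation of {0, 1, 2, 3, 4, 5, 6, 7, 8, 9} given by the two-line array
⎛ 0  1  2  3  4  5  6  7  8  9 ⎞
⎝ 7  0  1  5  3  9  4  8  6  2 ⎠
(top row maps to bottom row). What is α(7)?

The entry below 7 in the array is 8, so α(7) = 8.

8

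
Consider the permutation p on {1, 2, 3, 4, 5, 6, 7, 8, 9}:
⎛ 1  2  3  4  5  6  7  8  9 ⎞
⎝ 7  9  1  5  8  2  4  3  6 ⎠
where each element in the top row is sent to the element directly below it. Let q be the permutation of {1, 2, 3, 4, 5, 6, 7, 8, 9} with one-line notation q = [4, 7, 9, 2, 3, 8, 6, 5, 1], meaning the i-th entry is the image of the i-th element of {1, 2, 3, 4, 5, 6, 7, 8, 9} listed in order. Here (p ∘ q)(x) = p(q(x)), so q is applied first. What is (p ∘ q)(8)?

8

(p ∘ q)(8) = p(q(8)). q(8) = 5, then p(5) = 8. So (p ∘ q)(8) = 8.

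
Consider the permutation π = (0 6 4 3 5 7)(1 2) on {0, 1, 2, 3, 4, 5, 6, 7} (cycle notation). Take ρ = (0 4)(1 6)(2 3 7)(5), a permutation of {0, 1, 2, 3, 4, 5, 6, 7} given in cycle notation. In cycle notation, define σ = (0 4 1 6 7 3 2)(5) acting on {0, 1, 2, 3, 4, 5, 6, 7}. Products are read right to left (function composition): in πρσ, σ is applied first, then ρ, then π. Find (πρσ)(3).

5

Apply the permutations in order: σ(3) = 2, then ρ(2) = 3, then π(3) = 5. So (πρσ)(3) = 5.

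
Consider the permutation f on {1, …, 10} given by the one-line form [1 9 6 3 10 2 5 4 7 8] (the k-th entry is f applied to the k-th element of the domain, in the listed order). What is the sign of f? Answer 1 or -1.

In disjoint-cycle form the cycle lengths are 9, 1.
A cycle is odd iff its length is even; f has 0 even-length cycles, so sgn(f) = (−1)^0 and f is even.

1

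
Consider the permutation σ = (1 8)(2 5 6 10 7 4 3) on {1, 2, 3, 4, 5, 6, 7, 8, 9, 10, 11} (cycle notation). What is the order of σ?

14

The cycle type of σ is (7, 2, 1, 1).
The order is lcm(7, 2) = 14.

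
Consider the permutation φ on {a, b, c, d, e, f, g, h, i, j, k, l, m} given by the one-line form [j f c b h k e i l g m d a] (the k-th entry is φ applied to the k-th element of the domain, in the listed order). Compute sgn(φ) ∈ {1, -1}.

-1

In disjoint-cycle form the cycle lengths are 12, 1.
A cycle of length ℓ contributes ℓ−1 transpositions, so φ is a product of 11 transpositions — odd.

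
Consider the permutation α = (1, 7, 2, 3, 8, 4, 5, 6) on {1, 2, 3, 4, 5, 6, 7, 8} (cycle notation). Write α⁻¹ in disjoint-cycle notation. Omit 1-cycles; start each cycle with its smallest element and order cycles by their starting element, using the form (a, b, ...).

(1, 6, 5, 4, 8, 3, 2, 7)

If α sends a → b within a cycle, α⁻¹ sends b → a; equivalently, reverse each cycle.
After reversing and putting each cycle's least element first, α⁻¹ = (1, 6, 5, 4, 8, 3, 2, 7).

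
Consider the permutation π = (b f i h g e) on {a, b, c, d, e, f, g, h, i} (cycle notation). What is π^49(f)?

f lies in the 6-cycle (b f i h g e).
Powers repeat with period 6 on this cycle, and 49 mod 6 = 1, so π^49(f) = π^1(f).
Stepping 1 place around the cycle: f → i.

i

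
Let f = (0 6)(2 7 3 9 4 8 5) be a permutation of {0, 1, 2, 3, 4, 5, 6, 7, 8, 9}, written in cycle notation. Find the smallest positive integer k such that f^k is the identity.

The disjoint cycles have lengths 7, 2, 1.
The order is lcm(7, 2) = 14.

14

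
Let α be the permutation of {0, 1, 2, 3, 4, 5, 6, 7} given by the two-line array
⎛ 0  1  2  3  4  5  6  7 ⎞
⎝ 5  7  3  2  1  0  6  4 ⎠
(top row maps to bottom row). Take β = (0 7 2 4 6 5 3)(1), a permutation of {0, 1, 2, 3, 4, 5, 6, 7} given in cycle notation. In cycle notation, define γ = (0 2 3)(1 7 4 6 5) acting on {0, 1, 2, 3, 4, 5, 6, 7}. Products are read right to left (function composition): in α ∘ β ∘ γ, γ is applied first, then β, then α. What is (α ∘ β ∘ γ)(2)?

5

Chase 2: γ(2) = 3; β(3) = 0; α(0) = 5. Hence (α ∘ β ∘ γ)(2) = 5.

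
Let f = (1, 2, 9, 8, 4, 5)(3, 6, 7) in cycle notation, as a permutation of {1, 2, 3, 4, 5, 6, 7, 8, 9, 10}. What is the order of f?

6

The disjoint cycles have lengths 6, 3, 1.
The order of f is the least common multiple of its cycle lengths: lcm(6, 3) = 6.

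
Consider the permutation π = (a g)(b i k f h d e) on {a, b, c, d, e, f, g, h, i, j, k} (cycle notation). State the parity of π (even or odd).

The cycle lengths are 7, 2, 1, 1.
A cycle of length ℓ contributes ℓ−1 transpositions, so π is a product of 6 + 1 = 7 transpositions — odd.

odd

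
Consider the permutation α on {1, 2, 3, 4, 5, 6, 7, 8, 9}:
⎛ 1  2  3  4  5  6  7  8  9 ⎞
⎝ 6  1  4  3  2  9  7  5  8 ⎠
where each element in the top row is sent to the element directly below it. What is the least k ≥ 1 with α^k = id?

6

Decomposing into disjoint cycles gives cycle lengths 6, 2, 1.
The order is lcm(6, 2) = 6.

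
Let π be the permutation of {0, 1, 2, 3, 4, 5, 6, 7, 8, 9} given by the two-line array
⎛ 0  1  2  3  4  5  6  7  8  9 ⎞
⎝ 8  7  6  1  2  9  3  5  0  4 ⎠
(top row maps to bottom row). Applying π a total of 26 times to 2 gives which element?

3

Tracing 2 → 6 → … returns to 2 after 8 steps, so 2 lies in an 8-cycle (1, 7, 5, 9, 4, 2, 6, 3).
Since the cycle has length 8, π^26 acts on it the same as π^2 (26 mod 8 = 2).
Advancing 2 steps from 2: 2 → 6 → 3.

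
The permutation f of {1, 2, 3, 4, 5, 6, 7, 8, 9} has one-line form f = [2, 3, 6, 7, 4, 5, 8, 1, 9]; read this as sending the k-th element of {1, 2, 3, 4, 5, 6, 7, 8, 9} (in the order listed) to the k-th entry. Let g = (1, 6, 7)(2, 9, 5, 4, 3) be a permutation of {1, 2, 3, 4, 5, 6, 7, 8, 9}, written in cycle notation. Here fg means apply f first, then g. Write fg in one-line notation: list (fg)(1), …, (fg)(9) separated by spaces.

For each element, apply f then g: 1 → 2 → 9; 2 → 3 → 2; 3 → 6 → 7; 4 → 7 → 1; 5 → 4 → 3; 6 → 5 → 4; 7 → 8 → 8; 8 → 1 → 6; 9 → 9 → 5.
So fg in one-line form is 9 2 7 1 3 4 8 6 5.

9 2 7 1 3 4 8 6 5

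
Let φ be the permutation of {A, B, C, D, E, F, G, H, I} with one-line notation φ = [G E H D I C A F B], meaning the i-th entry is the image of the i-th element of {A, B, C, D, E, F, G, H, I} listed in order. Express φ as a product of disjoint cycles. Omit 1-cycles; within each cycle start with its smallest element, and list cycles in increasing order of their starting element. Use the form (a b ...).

(A G)(B E I)(C H F)

Start at A and follow images: A → G → A, giving the cycle (A G).
Repeating from the next unused element and collecting all non-trivial cycles gives (A G)(B E I)(C H F).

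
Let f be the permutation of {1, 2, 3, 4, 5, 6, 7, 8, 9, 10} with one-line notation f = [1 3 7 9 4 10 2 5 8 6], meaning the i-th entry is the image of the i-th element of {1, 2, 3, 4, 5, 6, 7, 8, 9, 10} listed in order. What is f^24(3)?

Tracing 3 → 7 → … returns to 3 after 3 steps, so 3 lies in a 3-cycle (2, 3, 7).
Powers repeat with period 3 on this cycle, and 24 mod 3 = 0, so f^24(3) = f^0(3).
So f^24(3) = 3.

3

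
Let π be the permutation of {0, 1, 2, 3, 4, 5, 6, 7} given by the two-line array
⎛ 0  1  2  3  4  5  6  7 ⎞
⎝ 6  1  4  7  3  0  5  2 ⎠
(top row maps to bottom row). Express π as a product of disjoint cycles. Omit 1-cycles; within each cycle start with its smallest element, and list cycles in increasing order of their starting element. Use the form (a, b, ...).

Start at 0 and follow images: 0 → 6 → 5 → 0, giving the cycle (0, 6, 5).
Continuing from each remaining unvisited element yields (0, 6, 5)(2, 4, 3, 7).

(0, 6, 5)(2, 4, 3, 7)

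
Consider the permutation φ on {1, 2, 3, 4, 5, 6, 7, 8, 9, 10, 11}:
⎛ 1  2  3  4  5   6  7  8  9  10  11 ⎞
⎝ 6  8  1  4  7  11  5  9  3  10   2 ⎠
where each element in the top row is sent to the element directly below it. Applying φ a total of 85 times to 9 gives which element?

3

Tracing 9 → 3 → … returns to 9 after 7 steps, so 9 lies in a 7-cycle (1 6 11 2 8 9 3).
Since the cycle has length 7, φ^85 acts on it the same as φ^1 (85 mod 7 = 1).
Stepping 1 place around the cycle: 9 → 3.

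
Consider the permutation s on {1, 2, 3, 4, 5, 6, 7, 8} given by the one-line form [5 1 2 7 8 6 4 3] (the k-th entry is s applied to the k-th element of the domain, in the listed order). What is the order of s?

10

Writing s as disjoint cycles, the cycle lengths are 5, 2, 1.
The order of s is the least common multiple of its cycle lengths: lcm(5, 2) = 10.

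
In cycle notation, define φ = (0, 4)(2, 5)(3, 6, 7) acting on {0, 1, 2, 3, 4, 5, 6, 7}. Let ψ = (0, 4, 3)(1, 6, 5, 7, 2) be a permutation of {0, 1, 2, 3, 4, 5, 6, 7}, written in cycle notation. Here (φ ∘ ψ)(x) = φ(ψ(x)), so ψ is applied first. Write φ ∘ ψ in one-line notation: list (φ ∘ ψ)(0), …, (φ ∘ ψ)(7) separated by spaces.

0 7 1 4 6 3 2 5

(φ ∘ ψ)(x) = φ(ψ(x)). Computing each image: φ(ψ(0)) = φ(4) = 0, φ(ψ(1)) = φ(6) = 7, φ(ψ(2)) = φ(1) = 1, φ(ψ(3)) = φ(0) = 4, φ(ψ(4)) = φ(3) = 6, φ(ψ(5)) = φ(7) = 3, φ(ψ(6)) = φ(5) = 2, φ(ψ(7)) = φ(2) = 5.
Hence φ ∘ ψ = [0 7 1 4 6 3 2 5].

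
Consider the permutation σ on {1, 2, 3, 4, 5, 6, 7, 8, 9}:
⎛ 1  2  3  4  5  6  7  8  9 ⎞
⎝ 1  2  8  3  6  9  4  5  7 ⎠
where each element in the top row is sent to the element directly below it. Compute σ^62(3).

Tracing 3 → 8 → … returns to 3 after 7 steps, so 3 lies in a 7-cycle (3 8 5 6 9 7 4).
On a 7-cycle, σ^7 is the identity, so σ^62 = σ^6 there (62 ≡ 6 mod 7).
Advancing 6 steps from 3: 3 → 8 → 5 → 6 → 9 → 7 → 4.

4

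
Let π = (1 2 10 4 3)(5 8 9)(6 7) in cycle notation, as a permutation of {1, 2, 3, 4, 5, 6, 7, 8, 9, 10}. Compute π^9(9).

9

9 lies in the 3-cycle (5 8 9).
Since the cycle has length 3, π^9 acts on it the same as π^0 (9 mod 3 = 0).
So π^9(9) = 9.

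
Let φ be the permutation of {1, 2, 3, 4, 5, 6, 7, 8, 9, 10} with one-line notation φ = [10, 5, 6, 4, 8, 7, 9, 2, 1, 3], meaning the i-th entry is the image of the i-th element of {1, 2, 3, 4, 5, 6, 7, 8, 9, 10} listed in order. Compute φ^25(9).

Tracing 9 → 1 → … returns to 9 after 6 steps, so 9 lies in a 6-cycle (1, 10, 3, 6, 7, 9).
Powers repeat with period 6 on this cycle, and 25 mod 6 = 1, so φ^25(9) = φ^1(9).
Stepping 1 place around the cycle: 9 → 1.

1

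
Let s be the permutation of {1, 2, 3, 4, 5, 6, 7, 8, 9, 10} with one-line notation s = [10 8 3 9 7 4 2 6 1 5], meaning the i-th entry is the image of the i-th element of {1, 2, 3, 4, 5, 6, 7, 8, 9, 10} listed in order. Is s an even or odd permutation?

even

In disjoint-cycle form the cycle lengths are 9, 1.
A cycle of length ℓ contributes ℓ−1 transpositions, so s is a product of 8 transpositions — even.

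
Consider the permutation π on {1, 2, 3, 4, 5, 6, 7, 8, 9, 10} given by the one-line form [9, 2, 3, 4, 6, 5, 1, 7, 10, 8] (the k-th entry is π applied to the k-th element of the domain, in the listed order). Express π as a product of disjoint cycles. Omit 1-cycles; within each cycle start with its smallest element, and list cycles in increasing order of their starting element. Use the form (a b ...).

Start at 1 and follow images: 1 → 9 → 10 → 8 → 7 → 1, giving the cycle (1 9 10 8 7).
Continuing from each remaining unvisited element yields (1 9 10 8 7)(5 6).

(1 9 10 8 7)(5 6)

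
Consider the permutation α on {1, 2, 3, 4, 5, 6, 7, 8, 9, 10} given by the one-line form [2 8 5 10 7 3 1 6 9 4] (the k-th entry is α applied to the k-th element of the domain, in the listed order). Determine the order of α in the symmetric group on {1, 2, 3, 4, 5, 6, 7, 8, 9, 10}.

14

Writing α as disjoint cycles, the cycle lengths are 7, 2, 1.
The order of α is the least common multiple of its cycle lengths: lcm(7, 2) = 14.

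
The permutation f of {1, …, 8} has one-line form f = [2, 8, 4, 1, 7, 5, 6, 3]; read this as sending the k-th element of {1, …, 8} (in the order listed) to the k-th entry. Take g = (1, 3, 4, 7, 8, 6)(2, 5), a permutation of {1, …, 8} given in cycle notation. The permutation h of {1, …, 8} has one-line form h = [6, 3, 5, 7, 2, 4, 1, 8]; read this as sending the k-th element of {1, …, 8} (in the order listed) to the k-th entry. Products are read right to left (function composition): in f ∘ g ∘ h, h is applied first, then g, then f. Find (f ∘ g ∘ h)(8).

5

(f ∘ g ∘ h)(8) = f(g(h(8))). h(8) = 8, then g(8) = 6, then f(6) = 5, so the result is 5.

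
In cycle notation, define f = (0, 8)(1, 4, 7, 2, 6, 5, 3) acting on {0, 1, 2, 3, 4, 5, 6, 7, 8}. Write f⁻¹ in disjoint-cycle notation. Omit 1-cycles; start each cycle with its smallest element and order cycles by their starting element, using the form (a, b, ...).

(0, 8)(1, 3, 5, 6, 2, 7, 4)

The inverse reverses each cycle.
Reversing each cycle of f and rotating so the smallest element leads gives (0, 8)(1, 3, 5, 6, 2, 7, 4).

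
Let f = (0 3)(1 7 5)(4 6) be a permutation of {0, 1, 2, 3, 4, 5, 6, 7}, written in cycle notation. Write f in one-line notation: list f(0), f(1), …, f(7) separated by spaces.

3 7 2 0 6 1 4 5

Image by image: 0→3, 1→7, 2→2, 3→0, 4→6, 5→1, 6→4, 7→5.
So the one-line form is 3 7 2 0 6 1 4 5.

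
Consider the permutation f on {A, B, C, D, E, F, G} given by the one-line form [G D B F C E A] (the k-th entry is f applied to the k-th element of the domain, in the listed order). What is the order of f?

Decomposing into disjoint cycles gives cycle lengths 5, 2.
The order of f is the least common multiple of its cycle lengths: lcm(5, 2) = 10.

10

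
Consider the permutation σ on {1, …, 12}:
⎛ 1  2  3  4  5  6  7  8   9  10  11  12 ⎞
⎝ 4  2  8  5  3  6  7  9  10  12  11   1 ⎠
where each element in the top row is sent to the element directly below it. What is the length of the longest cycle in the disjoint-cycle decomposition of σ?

8

Decomposing into disjoint cycles gives (1 4 5 3 8 9 10 12); the longest has length 8.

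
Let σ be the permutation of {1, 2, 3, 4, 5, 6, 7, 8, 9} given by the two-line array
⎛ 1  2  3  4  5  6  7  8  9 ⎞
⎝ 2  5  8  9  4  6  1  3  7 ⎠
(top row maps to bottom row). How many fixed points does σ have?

The fixed points (elements with σ(x) = x) are {6}, so there is 1.

1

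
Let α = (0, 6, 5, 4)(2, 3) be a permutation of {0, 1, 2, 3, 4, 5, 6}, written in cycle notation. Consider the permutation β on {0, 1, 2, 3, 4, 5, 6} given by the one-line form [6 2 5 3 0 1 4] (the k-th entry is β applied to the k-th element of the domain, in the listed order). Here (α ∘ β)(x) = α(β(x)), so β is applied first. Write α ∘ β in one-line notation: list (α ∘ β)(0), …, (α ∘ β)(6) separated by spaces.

5 3 4 2 6 1 0

For each element, apply β then α: 0 → 6 → 5; 1 → 2 → 3; 2 → 5 → 4; 3 → 3 → 2; 4 → 0 → 6; 5 → 1 → 1; 6 → 4 → 0.
Collecting the images, α ∘ β = [5 3 4 2 6 1 0].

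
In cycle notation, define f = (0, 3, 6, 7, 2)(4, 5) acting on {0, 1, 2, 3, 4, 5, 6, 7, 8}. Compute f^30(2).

2 lies in the 5-cycle (0, 3, 6, 7, 2).
Since the cycle has length 5, f^30 acts on it the same as f^0 (30 mod 5 = 0).
So f^30(2) = 2.

2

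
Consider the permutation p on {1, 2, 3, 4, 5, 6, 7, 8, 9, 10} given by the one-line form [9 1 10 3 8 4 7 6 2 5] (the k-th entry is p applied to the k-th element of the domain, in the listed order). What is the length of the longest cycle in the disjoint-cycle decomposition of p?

6

Decomposing into disjoint cycles gives (1 9 2)(3 10 5 8 6 4); the longest has length 6.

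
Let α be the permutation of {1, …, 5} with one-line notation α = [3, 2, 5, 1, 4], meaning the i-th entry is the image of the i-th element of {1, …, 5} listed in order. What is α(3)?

5

3 is element number 3 of the domain, and entry number 3 of the one-line form is 5, so α(3) = 5.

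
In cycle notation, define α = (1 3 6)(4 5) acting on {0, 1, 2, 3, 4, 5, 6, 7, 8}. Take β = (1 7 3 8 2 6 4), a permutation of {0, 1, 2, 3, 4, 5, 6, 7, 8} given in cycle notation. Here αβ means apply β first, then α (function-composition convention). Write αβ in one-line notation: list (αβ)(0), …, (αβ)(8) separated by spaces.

Chase each element through β then α: 0 → 0 → 0; 1 → 7 → 7; 2 → 6 → 1; 3 → 8 → 8; 4 → 1 → 3; 5 → 5 → 4; 6 → 4 → 5; 7 → 3 → 6; 8 → 2 → 2.
Collecting the images, αβ = [0 7 1 8 3 4 5 6 2].

0 7 1 8 3 4 5 6 2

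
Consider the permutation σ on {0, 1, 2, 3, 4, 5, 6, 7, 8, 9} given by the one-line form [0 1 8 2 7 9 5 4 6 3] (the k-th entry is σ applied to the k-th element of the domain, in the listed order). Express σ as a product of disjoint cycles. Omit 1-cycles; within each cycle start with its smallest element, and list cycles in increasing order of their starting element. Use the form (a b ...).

Iterating σ from 2 gives 2 → 8 → 6 → 5 → 9 → 3 → 2; that is the 6-cycle (2 8 6 5 9 3).
Repeating from the next unused element and collecting all non-trivial cycles gives (2 8 6 5 9 3)(4 7).

(2 8 6 5 9 3)(4 7)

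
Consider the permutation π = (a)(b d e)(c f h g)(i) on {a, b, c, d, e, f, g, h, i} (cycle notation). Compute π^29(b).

b lies in the 3-cycle (b d e).
Powers repeat with period 3 on this cycle, and 29 mod 3 = 2, so π^29(b) = π^2(b).
Advancing 2 steps from b: b → d → e.

e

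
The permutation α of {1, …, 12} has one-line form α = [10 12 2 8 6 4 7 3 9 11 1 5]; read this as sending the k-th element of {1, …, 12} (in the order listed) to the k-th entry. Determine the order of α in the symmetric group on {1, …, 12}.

Writing α as disjoint cycles, the cycle lengths are 7, 3, 1, 1.
Since disjoint cycles commute, ord(α) = lcm(7, 3) = 21.

21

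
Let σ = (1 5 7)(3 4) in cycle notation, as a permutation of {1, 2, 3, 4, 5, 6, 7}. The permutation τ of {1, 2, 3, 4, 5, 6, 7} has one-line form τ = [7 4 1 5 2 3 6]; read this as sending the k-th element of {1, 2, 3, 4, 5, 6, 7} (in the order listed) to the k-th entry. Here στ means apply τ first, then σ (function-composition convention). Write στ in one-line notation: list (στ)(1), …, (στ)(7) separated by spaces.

(στ)(x) = σ(τ(x)). Computing each image: σ(τ(1)) = σ(7) = 1, σ(τ(2)) = σ(4) = 3, σ(τ(3)) = σ(1) = 5, σ(τ(4)) = σ(5) = 7, σ(τ(5)) = σ(2) = 2, σ(τ(6)) = σ(3) = 4, σ(τ(7)) = σ(6) = 6.
Hence στ = [1 3 5 7 2 4 6].

1 3 5 7 2 4 6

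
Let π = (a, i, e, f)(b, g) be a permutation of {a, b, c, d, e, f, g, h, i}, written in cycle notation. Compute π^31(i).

a

i lies in the 4-cycle (a, i, e, f).
On a 4-cycle, π^4 is the identity, so π^31 = π^3 there (31 ≡ 3 mod 4).
Advancing 3 steps from i: i → e → f → a.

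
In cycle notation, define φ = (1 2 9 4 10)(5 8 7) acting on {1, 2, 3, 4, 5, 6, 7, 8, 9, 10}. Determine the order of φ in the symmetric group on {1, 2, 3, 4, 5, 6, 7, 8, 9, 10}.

The cycle type of φ is (5, 3, 1, 1).
The order is lcm(5, 3) = 15.

15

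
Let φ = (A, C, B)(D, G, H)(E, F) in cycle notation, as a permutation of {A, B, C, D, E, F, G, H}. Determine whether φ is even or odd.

odd

The cycle lengths are 3, 3, 2.
A cycle of length ℓ contributes ℓ−1 transpositions, so φ is a product of 2 + 2 + 1 = 5 transpositions — odd.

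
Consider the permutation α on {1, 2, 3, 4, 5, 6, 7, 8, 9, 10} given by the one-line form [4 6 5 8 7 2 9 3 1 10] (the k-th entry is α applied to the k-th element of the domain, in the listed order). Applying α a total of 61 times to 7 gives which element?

3

Tracing 7 → 9 → … returns to 7 after 7 steps, so 7 lies in a 7-cycle (1, 4, 8, 3, 5, 7, 9).
Since the cycle has length 7, α^61 acts on it the same as α^5 (61 mod 7 = 5).
Stepping 5 places around the cycle: 7 → 9 → 1 → 4 → 8 → 3.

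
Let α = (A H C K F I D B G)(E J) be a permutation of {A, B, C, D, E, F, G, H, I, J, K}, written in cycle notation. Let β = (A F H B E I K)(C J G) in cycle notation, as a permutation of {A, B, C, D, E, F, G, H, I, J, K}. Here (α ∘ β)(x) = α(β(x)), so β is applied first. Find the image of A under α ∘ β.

I

(α ∘ β)(A) = α(β(A)). β(A) = F, then α(F) = I. So (α ∘ β)(A) = I.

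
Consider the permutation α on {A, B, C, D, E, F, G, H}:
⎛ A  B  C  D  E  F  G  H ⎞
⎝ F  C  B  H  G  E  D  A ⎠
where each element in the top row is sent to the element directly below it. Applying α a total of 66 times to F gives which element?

Tracing F → E → … returns to F after 6 steps, so F lies in a 6-cycle (A F E G D H).
Powers repeat with period 6 on this cycle, and 66 mod 6 = 0, so α^66(F) = α^0(F).
So α^66(F) = F.

F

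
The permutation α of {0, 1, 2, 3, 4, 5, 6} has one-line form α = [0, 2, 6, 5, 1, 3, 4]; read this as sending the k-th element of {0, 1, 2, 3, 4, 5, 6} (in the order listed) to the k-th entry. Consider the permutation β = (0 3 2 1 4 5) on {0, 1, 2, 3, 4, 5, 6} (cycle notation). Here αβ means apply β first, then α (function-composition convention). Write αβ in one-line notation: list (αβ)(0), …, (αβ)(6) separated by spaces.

5 1 2 6 3 0 4

(αβ)(x) = α(β(x)). Computing each image: α(β(0)) = α(3) = 5, α(β(1)) = α(4) = 1, α(β(2)) = α(1) = 2, α(β(3)) = α(2) = 6, α(β(4)) = α(5) = 3, α(β(5)) = α(0) = 0, α(β(6)) = α(6) = 4.
Hence αβ = [5 1 2 6 3 0 4].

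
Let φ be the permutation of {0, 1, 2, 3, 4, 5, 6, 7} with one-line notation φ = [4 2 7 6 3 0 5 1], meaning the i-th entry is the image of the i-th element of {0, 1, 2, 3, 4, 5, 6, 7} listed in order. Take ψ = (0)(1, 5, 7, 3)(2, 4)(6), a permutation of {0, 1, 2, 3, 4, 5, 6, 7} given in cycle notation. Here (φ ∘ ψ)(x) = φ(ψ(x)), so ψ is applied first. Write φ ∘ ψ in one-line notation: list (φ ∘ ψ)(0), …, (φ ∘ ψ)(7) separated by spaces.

4 0 3 2 7 1 5 6

(φ ∘ ψ)(x) = φ(ψ(x)). Computing each image: φ(ψ(0)) = φ(0) = 4, φ(ψ(1)) = φ(5) = 0, φ(ψ(2)) = φ(4) = 3, φ(ψ(3)) = φ(1) = 2, φ(ψ(4)) = φ(2) = 7, φ(ψ(5)) = φ(7) = 1, φ(ψ(6)) = φ(6) = 5, φ(ψ(7)) = φ(3) = 6.
Hence φ ∘ ψ = [4 0 3 2 7 1 5 6].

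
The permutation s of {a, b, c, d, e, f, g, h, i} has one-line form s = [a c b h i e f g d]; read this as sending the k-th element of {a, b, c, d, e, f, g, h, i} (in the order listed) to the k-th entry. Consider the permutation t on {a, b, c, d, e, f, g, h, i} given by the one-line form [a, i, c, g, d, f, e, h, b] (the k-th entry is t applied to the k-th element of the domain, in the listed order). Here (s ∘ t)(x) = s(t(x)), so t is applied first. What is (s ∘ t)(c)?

(s ∘ t)(c) = s(t(c)). t(c) = c, then s(c) = b. So (s ∘ t)(c) = b.

b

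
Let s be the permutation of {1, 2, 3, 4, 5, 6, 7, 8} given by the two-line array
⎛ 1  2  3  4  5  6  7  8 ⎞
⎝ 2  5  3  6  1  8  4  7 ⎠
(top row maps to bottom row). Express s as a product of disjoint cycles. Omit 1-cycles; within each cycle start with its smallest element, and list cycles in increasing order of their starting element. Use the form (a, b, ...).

From 1: 1 → 2 → 5 → 1, closing the cycle (1, 2, 5).
Repeating from the next unused element and collecting all non-trivial cycles gives (1, 2, 5)(4, 6, 8, 7).

(1, 2, 5)(4, 6, 8, 7)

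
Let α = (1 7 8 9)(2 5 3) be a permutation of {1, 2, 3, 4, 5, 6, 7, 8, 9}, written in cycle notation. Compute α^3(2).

2 lies in the 3-cycle (2 5 3).
On a 3-cycle, α^3 is the identity, so α^3 = α^0 there (3 ≡ 0 mod 3).
So α^3(2) = 2.

2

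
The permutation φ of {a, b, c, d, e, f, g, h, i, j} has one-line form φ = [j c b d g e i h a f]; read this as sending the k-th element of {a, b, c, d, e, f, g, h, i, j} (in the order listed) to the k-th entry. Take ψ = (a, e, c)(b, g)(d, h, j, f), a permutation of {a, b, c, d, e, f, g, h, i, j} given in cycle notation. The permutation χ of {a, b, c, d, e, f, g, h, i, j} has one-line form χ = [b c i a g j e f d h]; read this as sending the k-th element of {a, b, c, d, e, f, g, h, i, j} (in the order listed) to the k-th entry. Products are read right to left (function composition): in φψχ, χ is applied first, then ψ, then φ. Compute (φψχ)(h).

d

(φψχ)(h) = φ(ψ(χ(h))). χ(h) = f, then ψ(f) = d, then φ(d) = d, so the result is d.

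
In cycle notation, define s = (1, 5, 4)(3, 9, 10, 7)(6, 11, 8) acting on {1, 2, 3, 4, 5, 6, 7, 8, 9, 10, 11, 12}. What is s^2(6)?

8

6 lies in the 3-cycle (6, 11, 8).
Advancing 2 steps from 6: 6 → 11 → 8.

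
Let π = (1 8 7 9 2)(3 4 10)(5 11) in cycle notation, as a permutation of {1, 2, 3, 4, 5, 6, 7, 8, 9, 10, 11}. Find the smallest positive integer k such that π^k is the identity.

The disjoint cycles have lengths 5, 3, 2, 1.
The order of π is the least common multiple of its cycle lengths: lcm(5, 3, 2) = 30.

30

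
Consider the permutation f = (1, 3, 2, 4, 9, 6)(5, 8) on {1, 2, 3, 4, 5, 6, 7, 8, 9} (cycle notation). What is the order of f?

The cycle type of f is (6, 2, 1).
Since disjoint cycles commute, ord(f) = lcm(6, 2) = 6.

6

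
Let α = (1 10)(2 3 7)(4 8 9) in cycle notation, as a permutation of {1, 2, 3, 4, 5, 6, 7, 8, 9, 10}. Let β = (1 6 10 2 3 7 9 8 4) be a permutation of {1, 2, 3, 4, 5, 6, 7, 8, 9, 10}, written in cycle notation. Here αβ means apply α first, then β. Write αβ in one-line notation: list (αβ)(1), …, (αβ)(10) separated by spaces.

(αβ)(x) = β(α(x)). Computing each image: β(α(1)) = β(10) = 2, β(α(2)) = β(3) = 7, β(α(3)) = β(7) = 9, β(α(4)) = β(8) = 4, β(α(5)) = β(5) = 5, β(α(6)) = β(6) = 10, β(α(7)) = β(2) = 3, β(α(8)) = β(9) = 8, β(α(9)) = β(4) = 1, β(α(10)) = β(1) = 6.
Hence αβ = [2 7 9 4 5 10 3 8 1 6].

2 7 9 4 5 10 3 8 1 6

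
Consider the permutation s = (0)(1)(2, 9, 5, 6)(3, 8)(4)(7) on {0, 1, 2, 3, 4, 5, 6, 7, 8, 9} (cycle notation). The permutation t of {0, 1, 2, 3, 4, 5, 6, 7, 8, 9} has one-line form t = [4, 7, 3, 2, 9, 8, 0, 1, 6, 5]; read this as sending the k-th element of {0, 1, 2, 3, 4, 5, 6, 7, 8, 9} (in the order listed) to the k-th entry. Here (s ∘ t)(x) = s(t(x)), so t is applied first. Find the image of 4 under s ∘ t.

5

(s ∘ t)(4) = s(t(4)). t(4) = 9, then s(9) = 5. So (s ∘ t)(4) = 5.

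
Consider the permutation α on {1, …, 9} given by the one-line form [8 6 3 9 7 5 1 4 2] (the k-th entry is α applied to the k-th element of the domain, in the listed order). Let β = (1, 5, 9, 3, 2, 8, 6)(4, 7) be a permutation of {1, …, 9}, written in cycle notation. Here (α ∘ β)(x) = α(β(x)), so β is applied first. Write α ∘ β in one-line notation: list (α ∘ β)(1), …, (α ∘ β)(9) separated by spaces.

(α ∘ β)(x) = α(β(x)). Computing each image: α(β(1)) = α(5) = 7, α(β(2)) = α(8) = 4, α(β(3)) = α(2) = 6, α(β(4)) = α(7) = 1, α(β(5)) = α(9) = 2, α(β(6)) = α(1) = 8, α(β(7)) = α(4) = 9, α(β(8)) = α(6) = 5, α(β(9)) = α(3) = 3.
Hence α ∘ β = [7 4 6 1 2 8 9 5 3].

7 4 6 1 2 8 9 5 3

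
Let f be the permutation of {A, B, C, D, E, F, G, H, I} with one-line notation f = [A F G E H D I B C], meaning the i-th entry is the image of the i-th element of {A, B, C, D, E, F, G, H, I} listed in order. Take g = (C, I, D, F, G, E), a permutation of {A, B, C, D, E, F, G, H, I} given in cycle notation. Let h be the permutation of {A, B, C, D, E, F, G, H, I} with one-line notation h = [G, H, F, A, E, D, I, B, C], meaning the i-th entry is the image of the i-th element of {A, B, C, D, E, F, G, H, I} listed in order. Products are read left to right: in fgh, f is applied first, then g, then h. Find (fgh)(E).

Chase E: f(E) = H; g(H) = H; h(H) = B. Hence (fgh)(E) = B.

B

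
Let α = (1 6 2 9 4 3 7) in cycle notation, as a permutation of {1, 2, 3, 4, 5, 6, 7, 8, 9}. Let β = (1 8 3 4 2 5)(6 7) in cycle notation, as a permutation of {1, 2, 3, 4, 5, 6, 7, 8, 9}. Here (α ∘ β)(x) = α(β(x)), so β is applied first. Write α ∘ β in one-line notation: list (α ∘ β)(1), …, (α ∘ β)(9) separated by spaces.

8 5 3 9 6 1 2 7 4

For each element, apply β then α: 1 → 8 → 8; 2 → 5 → 5; 3 → 4 → 3; 4 → 2 → 9; 5 → 1 → 6; 6 → 7 → 1; 7 → 6 → 2; 8 → 3 → 7; 9 → 9 → 4.
So α ∘ β in one-line form is 8 5 3 9 6 1 2 7 4.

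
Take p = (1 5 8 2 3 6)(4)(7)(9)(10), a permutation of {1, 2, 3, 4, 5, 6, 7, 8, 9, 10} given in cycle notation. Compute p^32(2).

6

2 lies in the 6-cycle (1 5 8 2 3 6).
On a 6-cycle, p^6 is the identity, so p^32 = p^2 there (32 ≡ 2 mod 6).
Stepping 2 places around the cycle: 2 → 3 → 6.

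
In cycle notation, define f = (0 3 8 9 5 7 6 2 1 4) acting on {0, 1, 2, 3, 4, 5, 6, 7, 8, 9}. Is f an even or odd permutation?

odd

The cycle lengths are 10.
A cycle is odd iff its length is even; f has 1 even-length cycle, so sgn(f) = (−1)^1 and f is odd.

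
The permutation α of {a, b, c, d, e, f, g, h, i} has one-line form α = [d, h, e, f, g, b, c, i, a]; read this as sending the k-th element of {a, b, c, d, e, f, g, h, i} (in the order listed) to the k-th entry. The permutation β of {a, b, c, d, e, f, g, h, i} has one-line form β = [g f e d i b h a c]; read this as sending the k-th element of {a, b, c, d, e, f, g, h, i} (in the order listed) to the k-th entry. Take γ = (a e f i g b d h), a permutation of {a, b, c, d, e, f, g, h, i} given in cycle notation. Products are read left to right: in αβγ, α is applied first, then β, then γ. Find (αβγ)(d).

Apply the permutations in order: α(d) = f, then β(f) = b, then γ(b) = d. So (αβγ)(d) = d.

d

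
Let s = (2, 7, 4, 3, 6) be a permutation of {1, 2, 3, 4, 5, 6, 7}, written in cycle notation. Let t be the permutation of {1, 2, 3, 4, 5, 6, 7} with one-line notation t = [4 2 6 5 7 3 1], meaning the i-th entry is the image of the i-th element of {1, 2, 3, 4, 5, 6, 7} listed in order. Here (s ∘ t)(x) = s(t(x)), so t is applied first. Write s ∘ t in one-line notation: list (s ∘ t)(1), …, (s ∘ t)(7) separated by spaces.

3 7 2 5 4 6 1

(s ∘ t)(x) = s(t(x)). Computing each image: s(t(1)) = s(4) = 3, s(t(2)) = s(2) = 7, s(t(3)) = s(6) = 2, s(t(4)) = s(5) = 5, s(t(5)) = s(7) = 4, s(t(6)) = s(3) = 6, s(t(7)) = s(1) = 1.
Hence s ∘ t = [3 7 2 5 4 6 1].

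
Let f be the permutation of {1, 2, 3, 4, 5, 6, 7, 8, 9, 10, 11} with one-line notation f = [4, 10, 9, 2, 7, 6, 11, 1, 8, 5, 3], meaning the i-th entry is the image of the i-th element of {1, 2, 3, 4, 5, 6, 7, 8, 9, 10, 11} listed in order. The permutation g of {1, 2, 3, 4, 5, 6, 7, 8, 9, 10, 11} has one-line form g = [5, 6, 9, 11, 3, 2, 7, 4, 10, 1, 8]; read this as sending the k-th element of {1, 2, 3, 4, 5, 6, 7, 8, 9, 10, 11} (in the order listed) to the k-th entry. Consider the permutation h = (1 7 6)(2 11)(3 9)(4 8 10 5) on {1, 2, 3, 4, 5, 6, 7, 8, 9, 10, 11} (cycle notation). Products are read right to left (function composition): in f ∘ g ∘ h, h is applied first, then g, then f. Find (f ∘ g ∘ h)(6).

Chase 6: h(6) = 1; g(1) = 5; f(5) = 7. Hence (f ∘ g ∘ h)(6) = 7.

7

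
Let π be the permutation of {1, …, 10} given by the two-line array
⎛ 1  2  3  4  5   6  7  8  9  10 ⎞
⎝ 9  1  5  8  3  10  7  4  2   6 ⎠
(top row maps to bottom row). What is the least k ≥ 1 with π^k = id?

6

The disjoint-cycle form of π has cycle lengths 3, 2, 2, 2, 1.
The order of π is the least common multiple of its cycle lengths: lcm(3, 2, 2, 2) = 6.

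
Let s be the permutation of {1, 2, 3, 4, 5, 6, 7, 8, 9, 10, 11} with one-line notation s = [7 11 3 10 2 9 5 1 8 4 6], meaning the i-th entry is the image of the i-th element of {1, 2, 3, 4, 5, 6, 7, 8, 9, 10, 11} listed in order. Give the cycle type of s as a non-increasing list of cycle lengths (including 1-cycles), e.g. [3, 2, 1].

The disjoint cycles are (1 7 5 2 11 6 9 8)(3)(4 10), with lengths 8, 2, 1 in non-increasing order.

[8, 2, 1]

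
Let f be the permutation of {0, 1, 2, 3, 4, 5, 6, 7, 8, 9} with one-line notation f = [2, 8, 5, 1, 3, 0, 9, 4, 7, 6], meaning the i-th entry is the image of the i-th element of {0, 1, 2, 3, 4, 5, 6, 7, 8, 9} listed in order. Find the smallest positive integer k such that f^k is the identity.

Decomposing into disjoint cycles gives cycle lengths 5, 3, 2.
Since disjoint cycles commute, ord(f) = lcm(5, 3, 2) = 30.

30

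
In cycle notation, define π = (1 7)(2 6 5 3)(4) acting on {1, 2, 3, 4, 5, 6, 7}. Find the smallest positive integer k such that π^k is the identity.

The cycle type of π is (4, 2, 1).
The order of π is the least common multiple of its cycle lengths: lcm(4, 2) = 4.

4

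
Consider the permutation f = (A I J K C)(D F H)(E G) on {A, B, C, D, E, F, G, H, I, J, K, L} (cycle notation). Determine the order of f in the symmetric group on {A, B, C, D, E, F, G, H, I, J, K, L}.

30

The cycle type of f is (5, 3, 2, 1, 1).
Since disjoint cycles commute, ord(f) = lcm(5, 3, 2) = 30.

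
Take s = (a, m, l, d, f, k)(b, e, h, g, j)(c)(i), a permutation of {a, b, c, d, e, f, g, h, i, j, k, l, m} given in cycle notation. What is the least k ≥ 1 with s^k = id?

The cycle type of s is (6, 5, 1, 1).
The order of s is the least common multiple of its cycle lengths: lcm(6, 5) = 30.

30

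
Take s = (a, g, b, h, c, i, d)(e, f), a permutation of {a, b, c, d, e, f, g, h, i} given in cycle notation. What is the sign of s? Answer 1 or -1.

The cycle lengths are 7, 2.
A cycle is odd iff its length is even; s has 1 even-length cycle, so sgn(s) = (−1)^1 and s is odd.

-1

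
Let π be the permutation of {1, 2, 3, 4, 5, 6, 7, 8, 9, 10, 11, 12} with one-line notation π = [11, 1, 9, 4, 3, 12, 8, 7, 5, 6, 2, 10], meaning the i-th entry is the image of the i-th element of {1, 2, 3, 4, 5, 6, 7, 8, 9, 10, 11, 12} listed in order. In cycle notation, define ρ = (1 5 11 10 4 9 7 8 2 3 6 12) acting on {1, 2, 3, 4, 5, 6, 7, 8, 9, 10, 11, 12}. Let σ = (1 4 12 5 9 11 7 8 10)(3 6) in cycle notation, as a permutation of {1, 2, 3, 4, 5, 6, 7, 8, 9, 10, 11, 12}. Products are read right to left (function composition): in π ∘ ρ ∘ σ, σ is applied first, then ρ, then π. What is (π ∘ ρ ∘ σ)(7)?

1

Apply the permutations in order: σ(7) = 8, then ρ(8) = 2, then π(2) = 1. So (π ∘ ρ ∘ σ)(7) = 1.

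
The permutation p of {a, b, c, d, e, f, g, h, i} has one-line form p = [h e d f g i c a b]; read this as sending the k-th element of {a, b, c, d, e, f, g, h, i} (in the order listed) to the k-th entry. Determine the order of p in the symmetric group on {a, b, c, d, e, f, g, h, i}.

14

The disjoint-cycle form of p has cycle lengths 7, 2.
The order of p is the least common multiple of its cycle lengths: lcm(7, 2) = 14.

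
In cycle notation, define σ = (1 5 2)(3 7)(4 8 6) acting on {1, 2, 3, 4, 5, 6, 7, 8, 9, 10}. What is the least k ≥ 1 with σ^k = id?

6

The cycle type of σ is (3, 3, 2, 1, 1).
The order is lcm(3, 3, 2) = 6.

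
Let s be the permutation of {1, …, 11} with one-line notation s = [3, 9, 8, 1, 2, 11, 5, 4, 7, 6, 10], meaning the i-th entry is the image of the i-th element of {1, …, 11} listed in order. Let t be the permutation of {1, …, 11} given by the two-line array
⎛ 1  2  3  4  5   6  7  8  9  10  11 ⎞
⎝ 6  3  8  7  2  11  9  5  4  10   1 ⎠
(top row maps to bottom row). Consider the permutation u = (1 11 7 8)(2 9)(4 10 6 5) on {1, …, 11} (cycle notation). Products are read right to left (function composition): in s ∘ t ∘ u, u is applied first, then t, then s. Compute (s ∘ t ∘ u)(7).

Apply the permutations in order: u(7) = 8, then t(8) = 5, then s(5) = 2. So (s ∘ t ∘ u)(7) = 2.

2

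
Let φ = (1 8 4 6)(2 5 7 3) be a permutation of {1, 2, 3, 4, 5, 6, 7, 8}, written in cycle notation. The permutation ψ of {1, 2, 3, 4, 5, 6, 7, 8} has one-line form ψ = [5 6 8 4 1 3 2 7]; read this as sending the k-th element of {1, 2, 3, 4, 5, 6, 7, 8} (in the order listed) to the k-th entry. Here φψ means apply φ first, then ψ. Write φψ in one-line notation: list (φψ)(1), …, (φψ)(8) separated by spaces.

(φψ)(x) = ψ(φ(x)). Computing each image: ψ(φ(1)) = ψ(8) = 7, ψ(φ(2)) = ψ(5) = 1, ψ(φ(3)) = ψ(2) = 6, ψ(φ(4)) = ψ(6) = 3, ψ(φ(5)) = ψ(7) = 2, ψ(φ(6)) = ψ(1) = 5, ψ(φ(7)) = ψ(3) = 8, ψ(φ(8)) = ψ(4) = 4.
Hence φψ = [7 1 6 3 2 5 8 4].

7 1 6 3 2 5 8 4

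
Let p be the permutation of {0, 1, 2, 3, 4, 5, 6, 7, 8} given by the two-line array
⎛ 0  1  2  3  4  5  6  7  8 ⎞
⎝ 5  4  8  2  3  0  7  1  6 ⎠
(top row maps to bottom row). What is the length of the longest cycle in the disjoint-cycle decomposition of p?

Decomposing into disjoint cycles gives (0 5)(1 4 3 2 8 6 7); the longest has length 7.

7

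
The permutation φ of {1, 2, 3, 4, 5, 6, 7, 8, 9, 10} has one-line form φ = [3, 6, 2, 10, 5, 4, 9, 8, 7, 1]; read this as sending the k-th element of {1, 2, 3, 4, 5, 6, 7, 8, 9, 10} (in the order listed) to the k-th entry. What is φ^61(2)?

Tracing 2 → 6 → … returns to 2 after 6 steps, so 2 lies in a 6-cycle (1 3 2 6 4 10).
Powers repeat with period 6 on this cycle, and 61 mod 6 = 1, so φ^61(2) = φ^1(2).
Advancing 1 step from 2: 2 → 6.

6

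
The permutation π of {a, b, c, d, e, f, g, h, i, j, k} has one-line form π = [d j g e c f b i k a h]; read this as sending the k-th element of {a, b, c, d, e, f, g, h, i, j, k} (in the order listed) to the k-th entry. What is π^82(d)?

Tracing d → e → … returns to d after 7 steps, so d lies in a 7-cycle (a, d, e, c, g, b, j).
Since the cycle has length 7, π^82 acts on it the same as π^5 (82 mod 7 = 5).
Advancing 5 steps from d: d → e → c → g → b → j.

j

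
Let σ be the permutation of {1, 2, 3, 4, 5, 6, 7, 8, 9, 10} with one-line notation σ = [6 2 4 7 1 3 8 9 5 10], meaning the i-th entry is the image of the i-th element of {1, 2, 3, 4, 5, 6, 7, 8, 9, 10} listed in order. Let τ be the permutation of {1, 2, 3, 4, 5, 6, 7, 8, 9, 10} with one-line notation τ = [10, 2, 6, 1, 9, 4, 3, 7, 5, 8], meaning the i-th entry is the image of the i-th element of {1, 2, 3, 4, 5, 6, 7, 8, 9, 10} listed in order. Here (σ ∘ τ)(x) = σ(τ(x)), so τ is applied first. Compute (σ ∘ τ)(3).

3

τ(3) = 6, then σ(6) = 3; composing gives (σ ∘ τ)(3) = 3.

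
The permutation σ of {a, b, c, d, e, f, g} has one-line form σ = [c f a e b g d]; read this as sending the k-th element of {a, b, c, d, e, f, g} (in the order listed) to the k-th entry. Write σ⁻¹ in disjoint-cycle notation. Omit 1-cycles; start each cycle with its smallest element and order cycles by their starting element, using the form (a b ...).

(a c)(b e d g f)

First write σ in disjoint cycles: (a c)(b f g d e).
The inverse reverses every cycle; in canonical form, σ⁻¹ = (a c)(b e d g f).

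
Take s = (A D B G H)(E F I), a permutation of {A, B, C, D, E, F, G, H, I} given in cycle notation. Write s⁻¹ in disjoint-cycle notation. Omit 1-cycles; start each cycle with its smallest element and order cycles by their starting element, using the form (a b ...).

If s sends a → b within a cycle, s⁻¹ sends b → a; equivalently, reverse each cycle.
After reversing and putting each cycle's least element first, s⁻¹ = (A H G B D)(E I F).

(A H G B D)(E I F)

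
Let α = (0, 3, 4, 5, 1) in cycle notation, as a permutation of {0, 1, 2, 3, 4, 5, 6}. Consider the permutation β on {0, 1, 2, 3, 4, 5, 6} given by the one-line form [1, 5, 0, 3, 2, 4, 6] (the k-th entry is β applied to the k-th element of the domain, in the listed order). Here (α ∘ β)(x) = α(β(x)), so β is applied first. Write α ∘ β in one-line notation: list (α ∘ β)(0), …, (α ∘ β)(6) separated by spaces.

(α ∘ β)(x) = α(β(x)). Computing each image: α(β(0)) = α(1) = 0, α(β(1)) = α(5) = 1, α(β(2)) = α(0) = 3, α(β(3)) = α(3) = 4, α(β(4)) = α(2) = 2, α(β(5)) = α(4) = 5, α(β(6)) = α(6) = 6.
Hence α ∘ β = [0 1 3 4 2 5 6].

0 1 3 4 2 5 6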